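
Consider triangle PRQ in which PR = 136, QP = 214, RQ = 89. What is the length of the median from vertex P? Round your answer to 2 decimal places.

173.68

Median from P: ½√(2·QP² + 2·PR² − RQ²) ≈ 173.68.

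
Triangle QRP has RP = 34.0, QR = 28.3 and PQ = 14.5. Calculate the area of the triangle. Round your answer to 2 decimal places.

201.95

Semiperimeter s = (34 + 14.5 + 28.3)/2 = 38.4.
Heron's formula: area = √(38.4·4.4·23.9·10.1) ≈ 201.95.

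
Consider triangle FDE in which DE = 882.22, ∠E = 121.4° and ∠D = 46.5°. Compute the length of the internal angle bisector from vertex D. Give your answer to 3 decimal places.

The third angle is ∠F = 180° − ∠D − ∠E = 12.10°.
Law of sines: EF = DE·sin D/sin F ≈ 3052.9.
Law of sines: FD = DE·sin E/sin F ≈ 3592.3.
The bisector from D has length 2·FD·DE·cos(∠D/2)/(FD+DE) ≈ 1301.5.

1301.519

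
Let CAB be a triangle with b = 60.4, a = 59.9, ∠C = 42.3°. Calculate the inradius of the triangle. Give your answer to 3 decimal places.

r ≈ 14.874

By the law of cosines, c² = a² + b² − 2·a·b·cos C = 1884.3, so c ≈ 43.408.
Area = ½·a·b·sin C ≈ 1217.5.
Semiperimeter s = (43.408+59.9+60.4)/2 = 81.854.
Inradius = area/s = 1217.5/81.854 ≈ 14.874.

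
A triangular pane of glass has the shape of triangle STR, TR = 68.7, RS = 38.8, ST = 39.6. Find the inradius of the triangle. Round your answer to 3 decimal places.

8.820

Semiperimeter s = (68.7 + 38.8 + 39.6)/2 = 73.55.
Heron's formula: area = √(73.55·4.85·34.75·33.95) ≈ 648.72.
Inradius = area/s = 648.72/73.55 ≈ 8.8202.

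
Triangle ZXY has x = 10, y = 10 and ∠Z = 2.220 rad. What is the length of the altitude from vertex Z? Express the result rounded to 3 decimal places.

By the law of cosines, z² = x² + y² − 2·x·y·cos Z = 320.91, so z ≈ 17.914.
Area = ½·x·y·sin Z ≈ 39.828.
The altitude from Z has length 2·area/z ≈ 4.4466.

4.447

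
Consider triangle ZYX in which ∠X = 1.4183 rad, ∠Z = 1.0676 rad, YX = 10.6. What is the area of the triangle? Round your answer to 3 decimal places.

38.646

The third angle is ∠Y = π − ∠X − ∠Z = 0.6557 rad.
Law of sines: XZ = YX·sin Y/sin Z ≈ 7.3774.
Law of sines: ZY = YX·sin X/sin Z ≈ 11.959.
Area = ½·YX·XZ·sin X ≈ 38.646.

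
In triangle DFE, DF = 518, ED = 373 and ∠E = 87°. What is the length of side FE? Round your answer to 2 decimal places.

Law of sines: sin F = ED·sin E/DF ≈ 0.71909.
Since DF ≥ ED, only the acute value applies: ∠F ≈ 45.98°.
Then ∠D = 180° − ∠E − ∠F ≈ 47.02°.
Law of sines gives FE = DF·sin D/sin E ≈ 379.49.

379.49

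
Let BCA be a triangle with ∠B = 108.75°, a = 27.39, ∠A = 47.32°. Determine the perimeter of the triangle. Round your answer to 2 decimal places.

The third angle is ∠C = 180° − ∠A − ∠B = 23.93°.
Law of sines: b = a·sin B/sin A ≈ 35.28.
Law of sines: c = a·sin C/sin A ≈ 15.112.
Semiperimeter s = (35.28+15.112+27.39)/2 = 38.891.
Perimeter = 35.28 + 15.112 + 27.39 = 77.783.

perimeter ≈ 77.78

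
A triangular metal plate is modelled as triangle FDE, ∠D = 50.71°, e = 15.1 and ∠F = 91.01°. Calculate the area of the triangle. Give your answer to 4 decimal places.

142.4049

The third angle is ∠E = 180° − ∠F − ∠D = 38.28°.
Law of sines: f = e·sin F/sin E ≈ 24.371.
Law of sines: d = e·sin D/sin E ≈ 18.865.
Area = ½·e·f·sin D ≈ 142.4.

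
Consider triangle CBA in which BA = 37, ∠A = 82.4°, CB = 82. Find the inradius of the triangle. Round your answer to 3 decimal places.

Law of sines: sin C = BA·sin A/CB ≈ 0.44726.
Since CB ≥ BA, only the acute value applies: ∠C ≈ 26.57°.
Then ∠B = 180° − ∠A − ∠C ≈ 71.03°.
Law of sines gives AC = CB·sin B/sin A ≈ 78.235.
Area = ½·CB·BA·sin B ≈ 1434.6.
Semiperimeter s = (37+78.235+82)/2 = 98.617.
Inradius = area/s = 1434.6/98.617 ≈ 14.547.

14.547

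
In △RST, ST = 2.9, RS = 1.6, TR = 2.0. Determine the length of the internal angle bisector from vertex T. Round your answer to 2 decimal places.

By the law of cosines, cos T = (ST² + TR² − RS²) / (2·ST·TR) ≈ 0.84914, so ∠T ≈ 31.88°.
The bisector from T has length 2·ST·TR·cos(∠T/2)/(ST+TR) ≈ 2.2763.

t_T ≈ 2.28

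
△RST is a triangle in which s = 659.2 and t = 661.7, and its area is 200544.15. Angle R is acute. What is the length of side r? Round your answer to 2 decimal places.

727.67

From area = ½·s·t·sin R, we get sin R = 2·area/(s·t) ≈ 0.91952.
Taking the acute solution, ∠R ≈ 66.86°.
Law of cosines then gives r ≈ 727.67.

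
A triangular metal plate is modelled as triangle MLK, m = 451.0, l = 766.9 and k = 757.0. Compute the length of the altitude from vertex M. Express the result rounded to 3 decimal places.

h_M ≈ 727.642

Semiperimeter s = (451 + 766.9 + 757)/2 = 987.45.
Heron's formula: area = √(987.45·536.45·220.55·230.45) ≈ 1.6408e+05.
The altitude from M has length 2·area/m ≈ 727.64.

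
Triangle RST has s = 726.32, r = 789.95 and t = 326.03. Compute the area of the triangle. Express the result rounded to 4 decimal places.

Semiperimeter p = (789.95 + 726.32 + 326.03)/2 = 921.15.
Heron's formula: area = √(921.15·131.2·194.83·595.12) ≈ 1.1838e+05.

118375.6247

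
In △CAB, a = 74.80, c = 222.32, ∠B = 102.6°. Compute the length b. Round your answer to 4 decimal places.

By the law of cosines, b² = c² + a² − 2·c·a·cos B = 62276, so b ≈ 249.55.

249.5525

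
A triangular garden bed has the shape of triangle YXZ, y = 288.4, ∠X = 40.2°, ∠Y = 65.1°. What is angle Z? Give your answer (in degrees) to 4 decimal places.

The third angle is ∠Z = 180° − ∠Y − ∠X = 74.70°.

74.7000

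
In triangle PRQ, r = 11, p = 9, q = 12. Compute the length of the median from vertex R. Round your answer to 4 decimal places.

Median from R: ½√(2·q² + 2·p² − r²) ≈ 9.0692.

9.0692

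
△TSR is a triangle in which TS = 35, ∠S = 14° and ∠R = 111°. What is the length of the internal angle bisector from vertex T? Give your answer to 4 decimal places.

The third angle is ∠T = 180° − ∠S − ∠R = 55.00°.
Law of sines: SR = TS·sin T/sin R ≈ 30.71.
Law of sines: RT = TS·sin S/sin R ≈ 9.0697.
The bisector from T has length 2·RT·TS·cos(∠T/2)/(RT+TS) ≈ 12.778.

12.7785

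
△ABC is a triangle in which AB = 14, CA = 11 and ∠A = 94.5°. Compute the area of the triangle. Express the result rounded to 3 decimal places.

Area = ½·CA·AB·sin A ≈ 76.763.

76.763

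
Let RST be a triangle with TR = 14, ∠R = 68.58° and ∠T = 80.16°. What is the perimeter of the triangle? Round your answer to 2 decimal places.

perimeter ≈ 65.70

The third angle is ∠S = 180° − ∠T − ∠R = 31.26°.
Law of sines: ST = TR·sin R/sin S ≈ 25.116.
Law of sines: RS = TR·sin T/sin S ≈ 26.582.
Semiperimeter s = (25.116+14+26.582)/2 = 32.849.
Perimeter = 25.116 + 14 + 26.582 = 65.698.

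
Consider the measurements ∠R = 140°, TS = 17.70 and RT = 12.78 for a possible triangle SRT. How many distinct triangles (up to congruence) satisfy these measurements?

RT·sin R = 12.78·sin(140°) ≈ 8.215.
Since ∠R is not acute, a triangle exists only if TS > RT; here TS > RT, so there is exactly one triangle.

1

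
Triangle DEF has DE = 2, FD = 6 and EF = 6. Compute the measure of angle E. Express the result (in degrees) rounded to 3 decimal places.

∠E ≈ 80.406°

By the law of cosines, cos E = (DE² + EF² − FD²) / (2·DE·EF) ≈ 0.16667, so ∠E ≈ 80.41°.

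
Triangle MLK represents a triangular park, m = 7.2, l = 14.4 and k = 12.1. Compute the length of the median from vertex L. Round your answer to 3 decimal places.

6.876

Median from L: ½√(2·k² + 2·m² − l²) ≈ 6.8764.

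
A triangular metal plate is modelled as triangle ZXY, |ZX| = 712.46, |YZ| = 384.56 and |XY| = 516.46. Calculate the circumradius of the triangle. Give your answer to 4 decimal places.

366.4100

By the law of cosines, cos Z = (|YZ|² + |ZX|² − |XY|²) / (2·|YZ|·|ZX|) ≈ 0.70945, so ∠Z ≈ 44.81°.
Circumradius = |XY|/(2 sin Z) ≈ 366.41.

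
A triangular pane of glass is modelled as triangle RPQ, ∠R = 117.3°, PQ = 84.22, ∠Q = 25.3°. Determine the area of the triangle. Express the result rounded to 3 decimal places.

The third angle is ∠P = 180° − ∠Q − ∠R = 37.40°.
Law of sines: QR = PQ·sin P/sin R ≈ 57.565.
Law of sines: RP = PQ·sin Q/sin R ≈ 40.503.
Area = ½·PQ·QR·sin Q ≈ 1035.9.

area ≈ 1035.941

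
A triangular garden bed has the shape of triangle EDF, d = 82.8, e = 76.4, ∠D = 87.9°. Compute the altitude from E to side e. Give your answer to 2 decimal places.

Law of sines: sin E = e·sin D/d ≈ 0.92209.
Since d ≥ e, only the acute value applies: ∠E ≈ 67.23°.
Then ∠F = 180° − ∠D − ∠E ≈ 24.87°.
Law of sines gives f = d·sin F/sin D ≈ 34.842.
Area = ½·d·e·sin F ≈ 1330.1.
The altitude from E has length 2·area/e ≈ 34.819.

h_E ≈ 34.82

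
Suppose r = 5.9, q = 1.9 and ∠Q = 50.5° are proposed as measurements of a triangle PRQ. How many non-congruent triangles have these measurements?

r·sin Q = 5.9·sin(50.5°) ≈ 4.553.
Since q = 1.9 < 4.553 = r sin Q, no triangle exists.

0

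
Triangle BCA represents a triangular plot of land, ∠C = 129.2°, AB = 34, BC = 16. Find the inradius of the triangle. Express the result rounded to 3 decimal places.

Law of sines: sin A = BC·sin C/AB ≈ 0.36468.
Since AB ≥ BC, only the acute value applies: ∠A ≈ 21.39°.
Then ∠B = 180° − ∠C − ∠A ≈ 29.41°.
Law of sines gives CA = AB·sin B/sin C ≈ 21.546.
Area = ½·AB·BC·sin B ≈ 133.58.
Semiperimeter s = (21.546+34+16)/2 = 35.773.
Inradius = area/s = 133.58/35.773 ≈ 3.734.

r ≈ 3.734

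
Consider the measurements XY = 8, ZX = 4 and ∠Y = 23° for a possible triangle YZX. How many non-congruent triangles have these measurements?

2

XY·sin Y = 8·sin(23°) ≈ 3.126.
Since XY sin Y < ZX < XY (3.126 < 4 < 8), two triangles exist.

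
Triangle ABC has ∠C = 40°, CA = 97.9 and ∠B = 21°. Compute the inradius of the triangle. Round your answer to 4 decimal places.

r ≈ 29.3419

The third angle is ∠A = 180° − ∠B − ∠C = 119.00°.
Law of sines: BC = CA·sin A/sin B ≈ 238.93.
Law of sines: AB = CA·sin C/sin B ≈ 175.6.
Area = ½·CA·BC·sin C ≈ 7517.8.
Semiperimeter s = (238.93+97.9+175.6)/2 = 256.21.
Inradius = area/s = 7517.8/256.21 ≈ 29.342.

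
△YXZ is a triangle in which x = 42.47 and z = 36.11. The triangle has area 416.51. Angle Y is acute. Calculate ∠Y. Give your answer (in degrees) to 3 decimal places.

∠Y ≈ 32.901°

From area = ½·x·z·sin Y, we get sin Y = 2·area/(x·z) ≈ 0.54318.
Taking the acute solution, ∠Y ≈ 32.90°.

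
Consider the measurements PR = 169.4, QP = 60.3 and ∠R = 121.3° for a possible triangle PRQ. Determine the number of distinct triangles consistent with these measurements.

0

PR·sin R = 169.4·sin(121.3°) ≈ 144.7.
Since ∠R is not acute, a triangle exists only if QP > PR; here QP ≤ PR, so there is no triangle.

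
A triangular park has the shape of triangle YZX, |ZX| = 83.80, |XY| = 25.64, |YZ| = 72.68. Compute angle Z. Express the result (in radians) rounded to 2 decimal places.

By the law of cosines, cos Z = (|YZ|² + |ZX|² − |XY|²) / (2·|YZ|·|ZX|) ≈ 0.95618, so ∠Z ≈ 0.297 rad.

0.30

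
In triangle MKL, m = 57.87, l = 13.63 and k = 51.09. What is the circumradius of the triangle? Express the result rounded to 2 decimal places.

R ≈ 31.53

By the law of cosines, cos M = (k² + l² − m²) / (2·k·l) ≈ -0.39705, so ∠M ≈ 113.39°.
Circumradius = m/(2 sin M) ≈ 31.527.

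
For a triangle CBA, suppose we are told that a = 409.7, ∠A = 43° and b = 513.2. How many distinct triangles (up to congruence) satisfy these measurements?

b·sin A = 513.2·sin(43°) ≈ 350.
Since b sin A < a < b (350 < 409.7 < 513.2), two triangles exist.

2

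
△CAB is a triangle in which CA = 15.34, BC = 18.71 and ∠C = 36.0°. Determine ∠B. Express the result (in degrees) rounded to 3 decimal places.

By the law of cosines, AB² = BC² + CA² − 2·BC·CA·cos C = 120.99, so AB ≈ 10.999.
Law of cosines again: cos B = (AB² + BC² − CA²)/(2·AB·BC) ≈ 0.57273, so ∠B ≈ 55.06°.

55.059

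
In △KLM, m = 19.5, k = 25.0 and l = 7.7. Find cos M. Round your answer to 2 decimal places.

0.79

By the law of cosines, cos M = (k² + l² − m²) / (2·k·l) ≈ 0.78971, so ∠M ≈ 0.660 rad.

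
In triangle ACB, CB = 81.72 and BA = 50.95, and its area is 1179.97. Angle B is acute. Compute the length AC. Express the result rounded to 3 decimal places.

49.128

From area = ½·CB·BA·sin B, we get sin B = 2·area/(CB·BA) ≈ 0.56680.
Taking the acute solution, ∠B ≈ 34.53°.
Law of cosines then gives AC ≈ 49.128.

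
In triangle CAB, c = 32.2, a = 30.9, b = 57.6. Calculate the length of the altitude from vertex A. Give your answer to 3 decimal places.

24.008

Semiperimeter s = (32.2 + 30.9 + 57.6)/2 = 60.35.
Heron's formula: area = √(60.35·28.15·29.45·2.75) ≈ 370.93.
The altitude from A has length 2·area/a ≈ 24.008.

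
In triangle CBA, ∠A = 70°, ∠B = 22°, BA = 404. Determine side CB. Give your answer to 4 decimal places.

The third angle is ∠C = 180° − ∠B − ∠A = 88.00°.
Law of sines: CB = BA·sin A/sin C ≈ 379.87.

379.8672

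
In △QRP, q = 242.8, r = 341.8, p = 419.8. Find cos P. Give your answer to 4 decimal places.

cos P ≈ -0.0027

By the law of cosines, cos P = (q² + r² − p²) / (2·q·r) ≈ -0.00273, so ∠P ≈ 90.16°.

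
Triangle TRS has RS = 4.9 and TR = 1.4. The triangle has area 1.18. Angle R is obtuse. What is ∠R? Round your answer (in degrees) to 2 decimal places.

∠R ≈ 159.88°

From area = ½·TR·RS·sin R, we get sin R = 2·area/(TR·RS) ≈ 0.34402.
Taking the obtuse solution, ∠R ≈ 159.88°.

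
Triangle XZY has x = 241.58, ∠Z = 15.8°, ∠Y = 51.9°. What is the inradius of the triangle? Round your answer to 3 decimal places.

r ≈ 26.084

The third angle is ∠X = 180° − ∠Z − ∠Y = 112.30°.
Law of sines: z = x·sin Z/sin X ≈ 71.095.
Law of sines: y = x·sin Y/sin X ≈ 205.48.
Area = ½·x·z·sin Y ≈ 6757.8.
Semiperimeter s = (241.58+71.095+205.48)/2 = 259.07.
Inradius = area/s = 6757.8/259.07 ≈ 26.084.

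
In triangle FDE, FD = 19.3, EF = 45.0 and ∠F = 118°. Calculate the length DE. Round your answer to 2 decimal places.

56.68

By the law of cosines, DE² = EF² + FD² − 2·EF·FD·cos F = 3213, so DE ≈ 56.683.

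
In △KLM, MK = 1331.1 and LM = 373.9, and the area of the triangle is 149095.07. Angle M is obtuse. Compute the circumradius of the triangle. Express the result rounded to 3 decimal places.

From area = ½·LM·MK·sin M, we get sin M = 2·area/(LM·MK) ≈ 0.59914.
Taking the obtuse solution, ∠M ≈ 143.19°.
Law of cosines then gives KL ≈ 1645.8.
Circumradius = KL/(2 sin M) ≈ 1373.5.

1373.455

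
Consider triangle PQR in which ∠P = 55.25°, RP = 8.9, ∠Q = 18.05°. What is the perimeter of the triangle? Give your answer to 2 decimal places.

The third angle is ∠R = 180° − ∠P − ∠Q = 106.70°.
Law of sines: QR = RP·sin P/sin Q ≈ 23.601.
Law of sines: PQ = RP·sin R/sin Q ≈ 27.512.
Semiperimeter s = (23.601+8.9+27.512)/2 = 30.007.
Perimeter = 23.601 + 8.9 + 27.512 = 60.013.

perimeter ≈ 60.01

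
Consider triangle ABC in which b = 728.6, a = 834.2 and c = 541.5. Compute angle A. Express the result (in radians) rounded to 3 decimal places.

1.408

By the law of cosines, cos A = (b² + c² − a²) / (2·b·c) ≈ 0.16246, so ∠A ≈ 1.408 rad.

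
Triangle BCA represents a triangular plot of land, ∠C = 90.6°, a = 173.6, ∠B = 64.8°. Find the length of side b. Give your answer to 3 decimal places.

377.337

The third angle is ∠A = 180° − ∠B − ∠C = 24.60°.
Law of sines: b = a·sin B/sin A ≈ 377.34.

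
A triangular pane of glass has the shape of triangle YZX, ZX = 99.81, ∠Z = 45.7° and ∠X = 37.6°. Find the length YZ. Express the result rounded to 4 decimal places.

The third angle is ∠Y = 180° − ∠Z − ∠X = 96.70°.
Law of sines: YZ = ZX·sin X/sin Y ≈ 61.317.

61.3173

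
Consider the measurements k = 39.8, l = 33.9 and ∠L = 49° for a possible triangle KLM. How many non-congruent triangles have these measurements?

2

k·sin L = 39.8·sin(49°) ≈ 30.04.
Since k sin L < l < k (30.04 < 33.9 < 39.8), two triangles exist.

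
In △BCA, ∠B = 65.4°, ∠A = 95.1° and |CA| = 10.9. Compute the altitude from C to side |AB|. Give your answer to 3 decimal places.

The third angle is ∠C = 180° − ∠A − ∠B = 19.50°.
Law of sines: |AB| = |CA|·sin C/sin B ≈ 4.0017.
Law of sines: |BC| = |CA|·sin A/sin B ≈ 11.941.
Area = ½·|CA|·|AB|·sin A ≈ 21.723.
The altitude from C has length 2·area/|AB| ≈ 10.857.

h_C ≈ 10.857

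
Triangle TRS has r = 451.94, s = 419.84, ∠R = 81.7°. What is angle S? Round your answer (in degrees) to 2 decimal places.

66.82

Law of sines: sin S = s·sin R/r ≈ 0.91924.
Since r ≥ s, only the acute value applies: ∠S ≈ 66.82°.
Then ∠T = 180° − ∠R − ∠S ≈ 31.48°.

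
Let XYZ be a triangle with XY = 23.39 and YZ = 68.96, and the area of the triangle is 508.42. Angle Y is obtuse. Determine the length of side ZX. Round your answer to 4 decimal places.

88.3558

From area = ½·XY·YZ·sin Y, we get sin Y = 2·area/(XY·YZ) ≈ 0.63041.
Taking the obtuse solution, ∠Y ≈ 140.92°.
Law of cosines then gives ZX ≈ 88.356.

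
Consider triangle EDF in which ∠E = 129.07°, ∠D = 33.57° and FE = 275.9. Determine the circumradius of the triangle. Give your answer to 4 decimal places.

R ≈ 249.4776

The third angle is ∠F = 180° − ∠E − ∠D = 17.36°.
Law of sines: DF = FE·sin E/sin D ≈ 387.38.
Law of sines: ED = FE·sin F/sin D ≈ 148.88.
Circumradius = FE/(2 sin D) ≈ 249.48.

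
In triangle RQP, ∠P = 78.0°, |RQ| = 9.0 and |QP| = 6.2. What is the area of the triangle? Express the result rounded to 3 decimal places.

Law of sines: sin R = |QP|·sin P/|RQ| ≈ 0.67384.
Since |RQ| ≥ |QP|, only the acute value applies: ∠R ≈ 42.36°.
Then ∠Q = 180° − ∠P − ∠R ≈ 59.64°.
Law of sines gives |PR| = |RQ|·sin Q/sin P ≈ 7.939.
Area = ½·|RQ|·|QP|·sin Q ≈ 24.073.

area ≈ 24.073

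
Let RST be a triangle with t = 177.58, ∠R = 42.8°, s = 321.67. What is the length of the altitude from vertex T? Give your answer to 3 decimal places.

218.556

By the law of cosines, r² = s² + t² − 2·s·t·cos R = 51182, so r ≈ 226.23.
Area = ½·s·t·sin R ≈ 19406.
The altitude from T has length 2·area/t ≈ 218.56.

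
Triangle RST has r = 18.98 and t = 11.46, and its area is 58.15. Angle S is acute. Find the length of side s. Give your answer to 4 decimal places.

11.1336

From area = ½·t·r·sin S, we get sin S = 2·area/(t·r) ≈ 0.53469.
Taking the acute solution, ∠S ≈ 0.564 rad.
Law of cosines then gives s ≈ 11.134.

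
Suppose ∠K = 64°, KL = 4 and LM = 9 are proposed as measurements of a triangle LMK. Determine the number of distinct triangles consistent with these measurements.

1

KL·sin K = 4·sin(64°) ≈ 3.595.
Since LM ≥ KL, exactly one triangle exists.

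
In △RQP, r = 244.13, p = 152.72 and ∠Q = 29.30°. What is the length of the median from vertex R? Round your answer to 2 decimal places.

75.56

By the law of cosines, q² = p² + r² − 2·p·r·cos Q = 17895, so q ≈ 133.77.
Median from R: ½√(2·q² + 2·p² − r²) ≈ 75.561.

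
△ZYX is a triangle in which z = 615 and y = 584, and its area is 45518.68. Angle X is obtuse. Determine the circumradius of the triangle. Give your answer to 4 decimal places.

2345.7671

From area = ½·z·y·sin X, we get sin X = 2·area/(z·y) ≈ 0.25347.
Taking the obtuse solution, ∠X ≈ 2.8853 rad.
Law of cosines then gives x ≈ 1189.2.
Circumradius = x/(2 sin X) ≈ 2345.8.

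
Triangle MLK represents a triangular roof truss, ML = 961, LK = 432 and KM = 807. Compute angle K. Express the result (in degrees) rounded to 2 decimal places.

∠K ≈ 97.06°

By the law of cosines, cos K = (LK² + KM² − ML²) / (2·LK·KM) ≈ -0.12284, so ∠K ≈ 97.06°.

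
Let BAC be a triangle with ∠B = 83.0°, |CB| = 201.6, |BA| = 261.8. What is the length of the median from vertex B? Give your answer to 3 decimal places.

By the law of cosines, |AC|² = |CB|² + |BA|² − 2·|CB|·|BA|·cos B = 96318, so |AC| ≈ 310.35.
Median from B: ½√(2·|CB|² + 2·|BA|² − |AC|²) ≈ 174.68.

m_B ≈ 174.675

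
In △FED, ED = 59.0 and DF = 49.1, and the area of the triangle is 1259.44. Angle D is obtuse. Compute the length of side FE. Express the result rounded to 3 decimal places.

From area = ½·ED·DF·sin D, we get sin D = 2·area/(ED·DF) ≈ 0.86951.
Taking the obtuse solution, ∠D ≈ 119.60°.
Law of cosines then gives FE ≈ 93.56.

93.560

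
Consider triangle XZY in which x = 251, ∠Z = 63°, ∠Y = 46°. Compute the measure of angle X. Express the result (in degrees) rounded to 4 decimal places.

∠X ≈ 71.0000°

The third angle is ∠X = 180° − ∠Z − ∠Y = 71.00°.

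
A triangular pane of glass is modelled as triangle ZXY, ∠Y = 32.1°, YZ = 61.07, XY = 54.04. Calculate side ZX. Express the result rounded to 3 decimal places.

By the law of cosines, ZX² = XY² + YZ² − 2·XY·YZ·cos Y = 1058.5, so ZX ≈ 32.534.

32.534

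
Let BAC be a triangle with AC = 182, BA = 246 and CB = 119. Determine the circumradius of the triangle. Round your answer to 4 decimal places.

By the law of cosines, cos B = (CB² + BA² − AC²) / (2·CB·BA) ≈ 0.70973, so ∠B ≈ 44.79°.
Circumradius = AC/(2 sin B) ≈ 129.17.

R ≈ 129.1736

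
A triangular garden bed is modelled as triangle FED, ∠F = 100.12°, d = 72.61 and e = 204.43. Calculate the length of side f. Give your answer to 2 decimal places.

228.65

By the law of cosines, f² = e² + d² − 2·e·d·cos F = 52280, so f ≈ 228.65.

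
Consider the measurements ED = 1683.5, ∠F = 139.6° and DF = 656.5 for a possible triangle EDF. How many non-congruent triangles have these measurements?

DF·sin F = 656.5·sin(139.6°) ≈ 425.5.
Since ∠F is not acute, a triangle exists only if ED > DF; here ED > DF, so there is exactly one triangle.

1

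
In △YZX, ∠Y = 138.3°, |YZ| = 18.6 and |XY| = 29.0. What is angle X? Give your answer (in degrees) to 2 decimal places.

By the law of cosines, |ZX|² = |XY|² + |YZ|² − 2·|XY|·|YZ|·cos Y = 1992.4, so |ZX| ≈ 44.637.
Law of cosines again: cos X = (|ZX|² + |XY|² − |YZ|²)/(2·|ZX|·|XY|) ≈ 0.96081, so ∠X ≈ 16.09°.

∠X ≈ 16.09°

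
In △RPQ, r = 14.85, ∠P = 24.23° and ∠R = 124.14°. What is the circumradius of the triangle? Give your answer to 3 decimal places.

8.971

The third angle is ∠Q = 180° − ∠R − ∠P = 31.63°.
Law of sines: p = r·sin P/sin R ≈ 7.3634.
Law of sines: q = r·sin Q/sin R ≈ 9.4093.
Circumradius = r/(2 sin R) ≈ 8.971.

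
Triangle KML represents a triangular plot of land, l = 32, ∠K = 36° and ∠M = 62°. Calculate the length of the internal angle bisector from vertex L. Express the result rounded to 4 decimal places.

The third angle is ∠L = 180° − ∠K − ∠M = 82.00°.
Law of sines: k = l·sin K/sin L ≈ 18.994.
Law of sines: m = l·sin M/sin L ≈ 28.532.
The bisector from L has length 2·k·m·cos(∠L/2)/(k+m) ≈ 17.212.

17.2118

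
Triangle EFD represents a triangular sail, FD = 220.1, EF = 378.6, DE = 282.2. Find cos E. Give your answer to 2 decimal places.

By the law of cosines, cos E = (DE² + EF² − FD²) / (2·DE·EF) ≈ 0.81678, so ∠E ≈ 35.24°.

cos E ≈ 0.82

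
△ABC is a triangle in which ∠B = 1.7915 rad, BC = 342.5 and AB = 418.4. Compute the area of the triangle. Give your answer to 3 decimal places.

area ≈ 69913.008

Area = ½·AB·BC·sin B ≈ 69913.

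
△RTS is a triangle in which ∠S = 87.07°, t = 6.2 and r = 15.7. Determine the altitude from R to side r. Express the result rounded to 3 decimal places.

6.192

By the law of cosines, s² = r² + t² − 2·r·t·cos S = 274.98, so s ≈ 16.582.
Area = ½·r·t·sin S ≈ 48.606.
The altitude from R has length 2·area/r ≈ 6.1919.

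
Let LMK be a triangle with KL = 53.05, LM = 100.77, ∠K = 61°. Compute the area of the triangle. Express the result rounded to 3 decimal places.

2671.902

Law of sines: sin M = KL·sin K/LM ≈ 0.46044.
Since LM ≥ KL, only the acute value applies: ∠M ≈ 27.42°.
Then ∠L = 180° − ∠K − ∠M ≈ 91.58°.
Law of sines gives MK = LM·sin L/sin K ≈ 115.17.
Area = ½·LM·KL·sin L ≈ 2671.9.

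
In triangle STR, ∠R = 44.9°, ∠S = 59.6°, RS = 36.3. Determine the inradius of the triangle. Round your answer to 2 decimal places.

The third angle is ∠T = 180° − ∠R − ∠S = 75.50°.
Law of sines: TR = RS·sin S/sin T ≈ 32.339.
Law of sines: ST = RS·sin R/sin T ≈ 26.466.
Area = ½·RS·TR·sin R ≈ 414.32.
Semiperimeter s = (32.339+36.3+26.466)/2 = 47.553.
Inradius = area/s = 414.32/47.553 ≈ 8.7128.

8.71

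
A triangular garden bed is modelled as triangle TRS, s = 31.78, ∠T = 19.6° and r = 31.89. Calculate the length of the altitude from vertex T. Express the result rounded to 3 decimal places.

By the law of cosines, t² = r² + s² − 2·r·s·cos T = 117.46, so t ≈ 10.838.
Area = ½·r·s·sin T ≈ 169.98.
The altitude from T has length 2·area/t ≈ 31.369.

31.369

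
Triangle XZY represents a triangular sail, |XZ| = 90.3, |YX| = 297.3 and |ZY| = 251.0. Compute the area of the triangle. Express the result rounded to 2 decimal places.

Semiperimeter s = (251 + 297.3 + 90.3)/2 = 319.3.
Heron's formula: area = √(319.3·68.3·22·229) ≈ 10482.

10481.87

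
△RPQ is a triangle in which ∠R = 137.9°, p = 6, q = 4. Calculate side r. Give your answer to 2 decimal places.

9.36

By the law of cosines, r² = p² + q² − 2·p·q·cos R = 87.615, so r ≈ 9.3603.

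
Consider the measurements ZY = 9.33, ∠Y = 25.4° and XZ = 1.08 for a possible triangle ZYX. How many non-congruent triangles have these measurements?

ZY·sin Y = 9.33·sin(25.4°) ≈ 4.002.
Since XZ = 1.08 < 4.002 = ZY sin Y, no triangle exists.

0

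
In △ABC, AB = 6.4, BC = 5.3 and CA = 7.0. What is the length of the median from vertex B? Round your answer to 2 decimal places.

Median from B: ½√(2·AB² + 2·BC² − CA²) ≈ 4.7196.

m_B ≈ 4.72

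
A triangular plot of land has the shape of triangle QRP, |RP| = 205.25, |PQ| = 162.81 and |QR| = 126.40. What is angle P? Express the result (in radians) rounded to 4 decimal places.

By the law of cosines, cos P = (|RP|² + |PQ|² − |QR|²) / (2·|RP|·|PQ|) ≈ 0.78789, so ∠P ≈ 0.663 rad.

0.6634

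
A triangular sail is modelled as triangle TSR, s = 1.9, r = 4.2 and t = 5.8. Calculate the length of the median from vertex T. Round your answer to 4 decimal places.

1.4883

Median from T: ½√(2·s² + 2·r² − t²) ≈ 1.4883.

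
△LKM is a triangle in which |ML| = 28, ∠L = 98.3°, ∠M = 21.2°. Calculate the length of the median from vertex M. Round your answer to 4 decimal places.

The third angle is ∠K = 180° − ∠M − ∠L = 60.50°.
Law of sines: |KM| = |ML|·sin L/sin K ≈ 31.834.
Law of sines: |LK| = |ML|·sin M/sin K ≈ 11.634.
Median from M: ½√(2·|KM|² + 2·|ML|² − |LK|²) ≈ 29.408.

m_M ≈ 29.4085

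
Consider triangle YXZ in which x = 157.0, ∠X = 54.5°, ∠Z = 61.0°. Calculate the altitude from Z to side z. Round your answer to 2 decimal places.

141.71

The third angle is ∠Y = 180° − ∠X − ∠Z = 64.50°.
Law of sines: y = x·sin Y/sin X ≈ 174.06.
Law of sines: z = x·sin Z/sin X ≈ 168.67.
Area = ½·x·y·sin Z ≈ 11951.
The altitude from Z has length 2·area/z ≈ 141.71.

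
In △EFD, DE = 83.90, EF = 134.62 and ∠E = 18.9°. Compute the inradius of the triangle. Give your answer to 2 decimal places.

r ≈ 13.06

By the law of cosines, FD² = DE² + EF² − 2·DE·EF·cos E = 3790.4, so FD ≈ 61.566.
Area = ½·DE·EF·sin E ≈ 1829.3.
Semiperimeter s = (61.566+83.9+134.62)/2 = 140.04.
Inradius = area/s = 1829.3/140.04 ≈ 13.062.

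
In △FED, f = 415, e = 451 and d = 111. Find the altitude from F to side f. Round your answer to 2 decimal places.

h_F ≈ 108.65

Semiperimeter s = (415 + 451 + 111)/2 = 488.5.
Heron's formula: area = √(488.5·73.5·37.5·377.5) ≈ 22545.
The altitude from F has length 2·area/f ≈ 108.65.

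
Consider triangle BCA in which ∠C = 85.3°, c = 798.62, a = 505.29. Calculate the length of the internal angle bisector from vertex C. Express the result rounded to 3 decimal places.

Law of sines: sin A = a·sin C/c ≈ 0.63058.
Since c ≥ a, only the acute value applies: ∠A ≈ 39.09°.
Then ∠B = 180° − ∠C − ∠A ≈ 55.61°.
Law of sines gives b = c·sin B/sin C ≈ 661.23.
The bisector from C has length 2·a·b·cos(∠C/2)/(a+b) ≈ 421.33.

t_C ≈ 421.326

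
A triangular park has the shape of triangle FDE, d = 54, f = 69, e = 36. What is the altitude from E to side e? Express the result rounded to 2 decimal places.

h_E ≈ 53.46

Semiperimeter s = (69 + 54 + 36)/2 = 79.5.
Heron's formula: area = √(79.5·10.5·25.5·43.5) ≈ 962.26.
The altitude from E has length 2·area/e ≈ 53.459.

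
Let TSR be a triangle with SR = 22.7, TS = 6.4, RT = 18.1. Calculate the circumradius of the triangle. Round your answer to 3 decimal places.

14.666

By the law of cosines, cos T = (RT² + TS² − SR²) / (2·RT·TS) ≈ -0.63329, so ∠T ≈ 129.29°.
Circumradius = SR/(2 sin T) ≈ 14.666.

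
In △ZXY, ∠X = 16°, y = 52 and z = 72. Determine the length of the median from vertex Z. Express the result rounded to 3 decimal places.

By the law of cosines, x² = y² + z² − 2·y·z·cos X = 690.07, so x ≈ 26.269.
Median from Z: ½√(2·x² + 2·y² − z²) ≈ 20.026.

20.026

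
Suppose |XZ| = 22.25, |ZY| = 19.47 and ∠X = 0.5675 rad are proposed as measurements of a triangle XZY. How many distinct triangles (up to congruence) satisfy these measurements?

|XZ|·sin X = 22.25·sin(0.5675 rad) ≈ 11.96.
Since |XZ| sin X < |ZY| < |XZ| (11.96 < 19.47 < 22.25), two triangles exist.

2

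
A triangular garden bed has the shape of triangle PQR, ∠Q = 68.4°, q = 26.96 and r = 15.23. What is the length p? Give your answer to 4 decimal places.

28.5482

Law of sines: sin R = r·sin Q/q ≈ 0.52524.
Since q ≥ r, only the acute value applies: ∠R ≈ 31.68°.
Then ∠P = 180° − ∠Q − ∠R ≈ 79.92°.
Law of sines gives p = q·sin P/sin Q ≈ 28.548.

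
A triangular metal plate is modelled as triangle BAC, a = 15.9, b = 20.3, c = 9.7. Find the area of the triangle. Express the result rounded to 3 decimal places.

75.373

Semiperimeter s = (20.3 + 15.9 + 9.7)/2 = 22.95.
Heron's formula: area = √(22.95·2.65·7.05·13.25) ≈ 75.373.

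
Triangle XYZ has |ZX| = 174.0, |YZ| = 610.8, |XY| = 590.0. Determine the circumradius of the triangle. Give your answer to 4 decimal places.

By the law of cosines, cos X = (|ZX|² + |XY|² − |YZ|²) / (2·|ZX|·|XY|) ≈ 0.02581, so ∠X ≈ 88.52°.
Circumradius = |YZ|/(2 sin X) ≈ 305.5.

305.5018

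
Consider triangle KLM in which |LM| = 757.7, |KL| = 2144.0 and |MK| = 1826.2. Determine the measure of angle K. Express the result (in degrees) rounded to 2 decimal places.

By the law of cosines, cos K = (|MK|² + |KL|² − |LM|²) / (2·|MK|·|KL|) ≈ 0.93958, so ∠K ≈ 20.02°.

∠K ≈ 20.02°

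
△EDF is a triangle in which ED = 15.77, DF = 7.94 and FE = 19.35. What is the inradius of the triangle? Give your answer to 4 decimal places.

Semiperimeter s = (7.94 + 19.35 + 15.77)/2 = 21.53.
Heron's formula: area = √(21.53·13.59·2.18·5.76) ≈ 60.614.
Inradius = area/s = 60.614/21.53 ≈ 2.8153.

r ≈ 2.8153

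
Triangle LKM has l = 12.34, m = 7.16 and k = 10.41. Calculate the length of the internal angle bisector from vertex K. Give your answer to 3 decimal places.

By the law of cosines, cos K = (m² + l² − k²) / (2·m·l) ≈ 0.53859, so ∠K ≈ 57.41°.
The bisector from K has length 2·m·l·cos(∠K/2)/(m+l) ≈ 7.9482.

t_K ≈ 7.948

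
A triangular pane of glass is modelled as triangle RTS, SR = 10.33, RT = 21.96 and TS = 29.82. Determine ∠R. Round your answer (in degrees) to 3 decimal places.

∠R ≈ 131.442°

By the law of cosines, cos R = (SR² + RT² − TS²) / (2·SR·RT) ≈ -0.66186, so ∠R ≈ 131.44°.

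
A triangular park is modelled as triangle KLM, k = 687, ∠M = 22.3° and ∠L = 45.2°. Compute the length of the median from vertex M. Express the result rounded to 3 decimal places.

m_M ≈ 596.055

The third angle is ∠K = 180° − ∠L − ∠M = 112.50°.
Law of sines: l = k·sin L/sin K ≈ 527.64.
Law of sines: m = k·sin M/sin K ≈ 282.16.
Median from M: ½√(2·k² + 2·l² − m²) ≈ 596.06.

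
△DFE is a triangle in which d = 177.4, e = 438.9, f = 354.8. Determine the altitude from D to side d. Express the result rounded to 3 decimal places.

Semiperimeter s = (177.4 + 354.8 + 438.9)/2 = 485.55.
Heron's formula: area = √(485.55·308.15·130.75·46.65) ≈ 30210.
The altitude from D has length 2·area/d ≈ 340.58.

340.582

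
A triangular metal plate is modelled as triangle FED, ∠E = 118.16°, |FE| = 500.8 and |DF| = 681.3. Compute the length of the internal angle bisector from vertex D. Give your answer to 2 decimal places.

Law of sines: sin D = |FE|·sin E/|DF| ≈ 0.64806.
Since |DF| ≥ |FE|, only the acute value applies: ∠D ≈ 40.40°.
Then ∠F = 180° − ∠E − ∠D ≈ 21.44°.
Law of sines gives |ED| = |DF|·sin F/sin E ≈ 282.53.
The bisector from D has length 2·|ED|·|DF|·cos(∠D/2)/(|ED|+|DF|) ≈ 374.86.

374.86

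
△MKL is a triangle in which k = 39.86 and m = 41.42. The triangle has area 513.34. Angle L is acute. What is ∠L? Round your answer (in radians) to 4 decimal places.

From area = ½·m·k·sin L, we get sin L = 2·area/(m·k) ≈ 0.62185.
Taking the acute solution, ∠L ≈ 0.671 rad.

0.6711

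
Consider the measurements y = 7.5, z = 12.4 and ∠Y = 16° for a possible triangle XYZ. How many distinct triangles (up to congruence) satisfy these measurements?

z·sin Y = 12.4·sin(16°) ≈ 3.418.
Since z sin Y < y < z (3.418 < 7.5 < 12.4), two triangles exist.

2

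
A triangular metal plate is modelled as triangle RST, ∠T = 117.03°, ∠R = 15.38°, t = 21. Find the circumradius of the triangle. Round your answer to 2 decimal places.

11.79

The third angle is ∠S = 180° − ∠T − ∠R = 47.59°.
Law of sines: r = t·sin R/sin T ≈ 6.2526.
Law of sines: s = t·sin S/sin T ≈ 17.406.
Circumradius = t/(2 sin T) ≈ 11.788.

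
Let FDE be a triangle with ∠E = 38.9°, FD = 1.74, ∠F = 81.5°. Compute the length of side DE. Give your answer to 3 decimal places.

2.740

The third angle is ∠D = 180° − ∠E − ∠F = 59.60°.
Law of sines: DE = FD·sin F/sin E ≈ 2.7404.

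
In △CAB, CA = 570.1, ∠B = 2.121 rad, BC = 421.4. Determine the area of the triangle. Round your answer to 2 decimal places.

area ≈ 39937.94

Law of sines: sin A = BC·sin B/CA ≈ 0.63008.
Since CA ≥ BC, only the acute value applies: ∠A ≈ 0.682 rad.
Then ∠C = π − ∠B − ∠A ≈ 0.339 rad.
Law of sines gives AB = CA·sin C/sin B ≈ 222.37.
Area = ½·CA·BC·sin C ≈ 39938.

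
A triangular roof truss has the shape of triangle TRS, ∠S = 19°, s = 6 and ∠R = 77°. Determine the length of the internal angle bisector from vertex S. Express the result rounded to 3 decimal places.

t_S ≈ 17.892

The third angle is ∠T = 180° − ∠R − ∠S = 84.00°.
Law of sines: t = s·sin T/sin S ≈ 18.328.
Law of sines: r = s·sin R/sin S ≈ 17.957.
The bisector from S has length 2·t·r·cos(∠S/2)/(t+r) ≈ 17.892.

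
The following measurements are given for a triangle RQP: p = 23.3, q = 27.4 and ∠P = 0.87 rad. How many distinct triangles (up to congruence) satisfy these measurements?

q·sin P = 27.4·sin(0.87 rad) ≈ 20.94.
Since q sin P < p < q (20.94 < 23.3 < 27.4), two triangles exist.

2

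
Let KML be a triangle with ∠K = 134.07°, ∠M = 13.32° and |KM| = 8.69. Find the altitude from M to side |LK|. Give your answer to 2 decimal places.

The third angle is ∠L = 180° − ∠K − ∠M = 32.61°.
Law of sines: |ML| = |KM|·sin K/sin L ≈ 11.586.
Law of sines: |LK| = |KM|·sin M/sin L ≈ 3.715.
Area = ½·|KM|·|ML|·sin M ≈ 11.598.
The altitude from M has length 2·area/|LK| ≈ 6.2437.

6.24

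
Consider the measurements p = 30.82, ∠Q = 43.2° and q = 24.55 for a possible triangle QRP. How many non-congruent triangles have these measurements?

2

p·sin Q = 30.82·sin(43.2°) ≈ 21.1.
Since p sin Q < q < p (21.1 < 24.55 < 30.82), two triangles exist.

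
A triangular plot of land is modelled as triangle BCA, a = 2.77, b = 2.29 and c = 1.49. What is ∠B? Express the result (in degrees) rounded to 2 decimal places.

By the law of cosines, cos B = (c² + a² − b²) / (2·c·a) ≈ 0.56319, so ∠B ≈ 55.72°.

∠B ≈ 55.72°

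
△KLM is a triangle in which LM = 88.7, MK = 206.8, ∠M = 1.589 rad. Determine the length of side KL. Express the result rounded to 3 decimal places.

By the law of cosines, KL² = LM² + MK² − 2·LM·MK·cos M = 51302, so KL ≈ 226.5.

226.499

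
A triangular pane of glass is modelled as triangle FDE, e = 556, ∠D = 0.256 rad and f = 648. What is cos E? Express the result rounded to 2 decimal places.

By the law of cosines, d² = e² + f² − 2·e·f·cos D = 31947, so d ≈ 178.74.
Law of cosines again: cos E = (f² + d² − e²)/(2·f·d) ≈ 0.61610, so ∠E ≈ 0.907 rad.

0.62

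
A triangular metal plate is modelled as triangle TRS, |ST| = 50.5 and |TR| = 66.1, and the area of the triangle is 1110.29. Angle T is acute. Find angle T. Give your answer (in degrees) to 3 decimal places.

From area = ½·|ST|·|TR|·sin T, we get sin T = 2·area/(|ST|·|TR|) ≈ 0.66523.
Taking the acute solution, ∠T ≈ 41.70°.

∠T ≈ 41.700°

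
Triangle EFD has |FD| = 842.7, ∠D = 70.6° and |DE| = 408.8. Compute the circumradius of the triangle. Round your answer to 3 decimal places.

By the law of cosines, |EF|² = |FD|² + |DE|² − 2·|FD|·|DE|·cos D = 6.484e+05, so |EF| ≈ 805.24.
Area = ½·|FD|·|DE|·sin D ≈ 1.6247e+05.
Circumradius = |EF|/(2 sin D) ≈ 426.85.

R ≈ 426.853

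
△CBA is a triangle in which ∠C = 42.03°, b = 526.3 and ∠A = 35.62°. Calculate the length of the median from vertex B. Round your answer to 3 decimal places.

The third angle is ∠B = 180° − ∠A − ∠C = 102.35°.
Law of sines: c = b·sin C/sin B ≈ 360.72.
Law of sines: a = b·sin A/sin B ≈ 313.78.
Median from B: ½√(2·a² + 2·c² − b²) ≈ 212.22.

m_B ≈ 212.225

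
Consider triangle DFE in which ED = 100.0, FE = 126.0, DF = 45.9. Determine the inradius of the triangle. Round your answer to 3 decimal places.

Semiperimeter s = (126 + 100 + 45.9)/2 = 135.95.
Heron's formula: area = √(135.95·9.95·35.95·90.05) ≈ 2092.6.
Inradius = area/s = 2092.6/135.95 ≈ 15.393.

r ≈ 15.393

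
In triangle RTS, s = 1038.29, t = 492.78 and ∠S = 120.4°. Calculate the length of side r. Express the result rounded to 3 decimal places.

Law of sines: sin T = t·sin S/s ≈ 0.40936.
Since s ≥ t, only the acute value applies: ∠T ≈ 24.16°.
Then ∠R = 180° − ∠S − ∠T ≈ 35.44°.
Law of sines gives r = s·sin R/sin S ≈ 697.95.

697.947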